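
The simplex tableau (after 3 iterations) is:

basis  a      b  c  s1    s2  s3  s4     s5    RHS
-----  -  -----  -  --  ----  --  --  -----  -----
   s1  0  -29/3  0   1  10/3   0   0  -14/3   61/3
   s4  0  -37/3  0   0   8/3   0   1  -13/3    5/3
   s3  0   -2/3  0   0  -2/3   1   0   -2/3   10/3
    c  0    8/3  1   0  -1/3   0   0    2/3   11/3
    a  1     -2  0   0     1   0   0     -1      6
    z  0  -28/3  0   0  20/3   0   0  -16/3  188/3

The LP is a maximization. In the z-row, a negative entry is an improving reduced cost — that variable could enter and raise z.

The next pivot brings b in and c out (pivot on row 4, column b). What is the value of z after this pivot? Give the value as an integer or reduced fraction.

Minimum ratio for b: (11/3)/(8/3) = 11/8.
z changes by −(z-row coeff of b)·ratio = −(-28/3)·(11/8) = 77/6.
New z = 188/3 + (77/6) = 151/2.

151/2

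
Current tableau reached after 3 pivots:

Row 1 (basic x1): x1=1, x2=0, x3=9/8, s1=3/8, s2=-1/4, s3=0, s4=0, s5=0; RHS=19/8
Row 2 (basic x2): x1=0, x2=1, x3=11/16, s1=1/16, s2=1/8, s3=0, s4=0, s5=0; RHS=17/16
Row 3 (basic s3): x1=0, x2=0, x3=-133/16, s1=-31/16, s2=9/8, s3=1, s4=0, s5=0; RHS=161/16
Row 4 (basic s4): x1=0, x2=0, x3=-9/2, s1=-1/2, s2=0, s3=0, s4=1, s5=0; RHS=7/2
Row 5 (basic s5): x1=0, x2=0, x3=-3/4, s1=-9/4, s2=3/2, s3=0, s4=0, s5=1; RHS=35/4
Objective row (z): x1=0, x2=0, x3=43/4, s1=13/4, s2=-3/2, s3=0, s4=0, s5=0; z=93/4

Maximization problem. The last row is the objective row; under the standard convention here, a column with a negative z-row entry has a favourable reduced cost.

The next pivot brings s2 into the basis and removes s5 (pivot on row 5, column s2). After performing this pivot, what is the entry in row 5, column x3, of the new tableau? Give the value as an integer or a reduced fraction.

Pivot element is row 5, column s2: 3/2.
Normalize row 5: new (row 5, x3) = (-3/4)/(3/2) = -1/2.
Row 5 is the pivot row, so the entry is -1/2.

-1/2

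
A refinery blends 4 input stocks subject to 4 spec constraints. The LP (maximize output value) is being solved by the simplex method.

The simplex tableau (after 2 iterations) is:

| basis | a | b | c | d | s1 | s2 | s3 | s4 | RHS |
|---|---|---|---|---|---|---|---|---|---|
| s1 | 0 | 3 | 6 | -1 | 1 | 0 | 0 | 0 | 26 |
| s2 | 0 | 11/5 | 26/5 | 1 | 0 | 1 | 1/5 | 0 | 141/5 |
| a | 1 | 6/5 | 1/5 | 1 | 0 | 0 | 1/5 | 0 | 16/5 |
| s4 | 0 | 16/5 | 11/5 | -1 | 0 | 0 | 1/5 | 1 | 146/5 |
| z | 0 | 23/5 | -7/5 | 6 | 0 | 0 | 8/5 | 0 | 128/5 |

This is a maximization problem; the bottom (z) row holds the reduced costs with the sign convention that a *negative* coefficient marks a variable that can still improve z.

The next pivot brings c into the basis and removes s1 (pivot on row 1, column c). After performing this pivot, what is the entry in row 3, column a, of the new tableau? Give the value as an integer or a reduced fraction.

Pivot element is row 1, column c: 6.
Normalize row 1: new (row 1, a) = 0/6 = 0.
row 3 ← row 3 − (1/5)·(new row 1): 1 − (1/5)·0 = 1.

1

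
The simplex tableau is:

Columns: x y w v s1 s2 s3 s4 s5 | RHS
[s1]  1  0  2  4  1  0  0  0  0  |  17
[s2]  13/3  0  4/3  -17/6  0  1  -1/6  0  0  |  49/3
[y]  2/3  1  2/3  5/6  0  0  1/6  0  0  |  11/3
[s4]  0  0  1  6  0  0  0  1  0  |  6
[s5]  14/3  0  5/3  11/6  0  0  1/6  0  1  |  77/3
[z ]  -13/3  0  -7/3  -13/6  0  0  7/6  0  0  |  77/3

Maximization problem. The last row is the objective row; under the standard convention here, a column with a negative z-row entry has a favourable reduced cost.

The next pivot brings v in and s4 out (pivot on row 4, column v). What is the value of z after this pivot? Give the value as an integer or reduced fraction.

167/6

Minimum ratio for v: 6/6 = 1.
z changes by −(z-row coeff of v)·ratio = −(-13/6)·1 = 13/6.
New z = 77/3 + (13/6) = 167/6.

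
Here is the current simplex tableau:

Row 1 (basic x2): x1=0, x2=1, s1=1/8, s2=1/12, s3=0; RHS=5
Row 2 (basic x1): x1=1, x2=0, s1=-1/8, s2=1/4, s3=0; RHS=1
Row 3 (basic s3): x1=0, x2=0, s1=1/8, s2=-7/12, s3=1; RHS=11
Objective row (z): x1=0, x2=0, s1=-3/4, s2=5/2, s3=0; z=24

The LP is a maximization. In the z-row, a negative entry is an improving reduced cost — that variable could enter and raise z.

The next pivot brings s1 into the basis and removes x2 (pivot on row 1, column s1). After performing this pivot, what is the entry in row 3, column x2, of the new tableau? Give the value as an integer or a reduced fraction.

Pivot element is row 1, column s1: 1/8.
Normalize row 1: new (row 1, x2) = 1/(1/8) = 8.
row 3 ← row 3 − (1/8)·(new row 1): 0 − (1/8)·8 = -1.

-1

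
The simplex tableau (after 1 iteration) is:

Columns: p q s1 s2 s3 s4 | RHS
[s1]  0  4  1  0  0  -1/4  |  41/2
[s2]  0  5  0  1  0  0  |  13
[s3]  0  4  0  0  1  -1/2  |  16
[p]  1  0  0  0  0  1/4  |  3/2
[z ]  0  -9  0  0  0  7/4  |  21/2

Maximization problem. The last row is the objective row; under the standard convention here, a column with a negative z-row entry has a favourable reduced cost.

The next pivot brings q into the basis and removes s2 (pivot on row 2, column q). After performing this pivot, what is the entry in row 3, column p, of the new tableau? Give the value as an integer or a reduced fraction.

0

Pivot element is row 2, column q: 5.
Normalize row 2: new (row 2, p) = 0/5 = 0.
row 3 ← row 3 − 4·(new row 2): 0 − 4·0 = 0.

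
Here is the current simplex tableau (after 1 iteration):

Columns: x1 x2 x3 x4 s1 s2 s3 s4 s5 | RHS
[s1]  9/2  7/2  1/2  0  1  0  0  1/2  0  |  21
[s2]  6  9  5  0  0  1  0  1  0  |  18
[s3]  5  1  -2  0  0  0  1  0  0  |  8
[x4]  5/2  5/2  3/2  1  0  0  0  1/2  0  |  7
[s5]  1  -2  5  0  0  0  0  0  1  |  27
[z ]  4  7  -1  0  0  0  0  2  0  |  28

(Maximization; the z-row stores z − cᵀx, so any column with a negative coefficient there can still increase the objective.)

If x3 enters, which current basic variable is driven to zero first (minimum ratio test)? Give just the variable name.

Ratios: row 1 (s1): 21/(1/2) = 42; row 2 (s2): 18/5 = 18/5; row 3 (s3): entry -2 ≤ 0, skip; row 4 (x4): 7/(3/2) = 14/3; row 5 (s5): 27/5 = 27/5.
Minimum ratio 18/5 is in the s2 row, so s2 leaves.

s2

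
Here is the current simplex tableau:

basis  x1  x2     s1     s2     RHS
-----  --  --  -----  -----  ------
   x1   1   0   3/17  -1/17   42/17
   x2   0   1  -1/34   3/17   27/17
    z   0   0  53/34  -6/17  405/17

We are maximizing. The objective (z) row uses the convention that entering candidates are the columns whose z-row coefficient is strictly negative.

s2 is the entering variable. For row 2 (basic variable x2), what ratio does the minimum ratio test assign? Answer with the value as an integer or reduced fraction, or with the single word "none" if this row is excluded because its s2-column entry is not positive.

Ratio = RHS / (s2 entry) = (27/17) / (3/17) = 9.

9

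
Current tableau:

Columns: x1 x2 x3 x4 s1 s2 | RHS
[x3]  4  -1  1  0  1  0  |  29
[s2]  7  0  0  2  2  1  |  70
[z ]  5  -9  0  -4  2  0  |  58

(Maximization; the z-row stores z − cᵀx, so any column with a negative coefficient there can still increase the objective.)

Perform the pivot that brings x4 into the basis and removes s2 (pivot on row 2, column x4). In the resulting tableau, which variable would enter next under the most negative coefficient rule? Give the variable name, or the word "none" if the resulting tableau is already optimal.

Pivot element 2. New z-row = old z-row − (-4)·(row 2/2).
Updated z-row coefficients: x1: 19, x2: -9, x3: 0, x4: 0, s1: 6, s2: 2.
The most negative is -9 in column x2, so x2 would enter next.

x2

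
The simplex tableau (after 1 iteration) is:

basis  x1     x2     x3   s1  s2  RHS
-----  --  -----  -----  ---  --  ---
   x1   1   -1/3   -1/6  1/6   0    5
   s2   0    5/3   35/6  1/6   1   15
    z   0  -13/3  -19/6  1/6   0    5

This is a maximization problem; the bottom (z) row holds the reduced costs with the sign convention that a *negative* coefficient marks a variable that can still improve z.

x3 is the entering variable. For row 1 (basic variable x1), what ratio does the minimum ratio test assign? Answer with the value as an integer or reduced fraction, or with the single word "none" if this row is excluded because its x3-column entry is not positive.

The x3 entry in row 1 is -1/6 ≤ 0, so this row gives no ratio.

none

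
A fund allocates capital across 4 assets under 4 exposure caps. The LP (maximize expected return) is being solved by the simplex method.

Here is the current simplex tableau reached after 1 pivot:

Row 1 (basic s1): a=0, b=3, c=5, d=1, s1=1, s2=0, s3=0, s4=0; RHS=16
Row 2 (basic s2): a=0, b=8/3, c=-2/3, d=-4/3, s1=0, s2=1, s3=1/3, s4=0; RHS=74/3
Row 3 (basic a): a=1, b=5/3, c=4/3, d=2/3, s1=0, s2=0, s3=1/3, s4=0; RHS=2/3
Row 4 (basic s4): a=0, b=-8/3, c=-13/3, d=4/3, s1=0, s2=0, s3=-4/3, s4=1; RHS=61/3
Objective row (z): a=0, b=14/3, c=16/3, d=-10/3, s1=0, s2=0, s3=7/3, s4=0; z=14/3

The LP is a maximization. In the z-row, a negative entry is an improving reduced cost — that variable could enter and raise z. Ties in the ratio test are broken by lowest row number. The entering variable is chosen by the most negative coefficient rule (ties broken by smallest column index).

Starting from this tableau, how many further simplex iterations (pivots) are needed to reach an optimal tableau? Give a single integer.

pivot: d in, a out → z = 8
No improving column remains; optimal.

1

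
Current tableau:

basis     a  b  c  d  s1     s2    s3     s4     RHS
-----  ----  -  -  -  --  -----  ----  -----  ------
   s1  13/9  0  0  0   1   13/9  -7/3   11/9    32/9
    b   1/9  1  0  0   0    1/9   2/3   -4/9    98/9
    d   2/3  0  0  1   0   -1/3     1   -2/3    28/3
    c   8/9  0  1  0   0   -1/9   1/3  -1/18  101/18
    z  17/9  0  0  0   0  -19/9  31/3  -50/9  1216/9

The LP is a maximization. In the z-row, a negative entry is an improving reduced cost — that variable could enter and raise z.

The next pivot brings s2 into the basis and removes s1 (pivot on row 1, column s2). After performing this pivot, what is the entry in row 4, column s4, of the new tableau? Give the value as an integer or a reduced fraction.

1/26

Pivot element is row 1, column s2: 13/9.
Normalize row 1: new (row 1, s4) = (11/9)/(13/9) = 11/13.
row 4 ← row 4 − (-1/9)·(new row 1): -1/18 − (-1/9)·(11/13) = 1/26.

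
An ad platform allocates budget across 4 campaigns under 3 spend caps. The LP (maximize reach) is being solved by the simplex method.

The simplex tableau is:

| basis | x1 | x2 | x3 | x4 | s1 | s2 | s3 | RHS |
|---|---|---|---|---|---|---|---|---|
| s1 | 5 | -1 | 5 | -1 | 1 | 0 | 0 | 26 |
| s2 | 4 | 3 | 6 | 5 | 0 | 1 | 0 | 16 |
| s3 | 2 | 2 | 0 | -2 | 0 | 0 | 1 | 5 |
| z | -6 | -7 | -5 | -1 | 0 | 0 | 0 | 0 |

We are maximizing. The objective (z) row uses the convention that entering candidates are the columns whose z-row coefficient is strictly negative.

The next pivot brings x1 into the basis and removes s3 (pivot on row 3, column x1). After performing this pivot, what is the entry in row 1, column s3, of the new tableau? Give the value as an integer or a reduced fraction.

-5/2

Pivot element is row 3, column x1: 2.
Normalize row 3: new (row 3, s3) = 1/2 = 1/2.
row 1 ← row 1 − 5·(new row 3): 0 − 5·(1/2) = -5/2.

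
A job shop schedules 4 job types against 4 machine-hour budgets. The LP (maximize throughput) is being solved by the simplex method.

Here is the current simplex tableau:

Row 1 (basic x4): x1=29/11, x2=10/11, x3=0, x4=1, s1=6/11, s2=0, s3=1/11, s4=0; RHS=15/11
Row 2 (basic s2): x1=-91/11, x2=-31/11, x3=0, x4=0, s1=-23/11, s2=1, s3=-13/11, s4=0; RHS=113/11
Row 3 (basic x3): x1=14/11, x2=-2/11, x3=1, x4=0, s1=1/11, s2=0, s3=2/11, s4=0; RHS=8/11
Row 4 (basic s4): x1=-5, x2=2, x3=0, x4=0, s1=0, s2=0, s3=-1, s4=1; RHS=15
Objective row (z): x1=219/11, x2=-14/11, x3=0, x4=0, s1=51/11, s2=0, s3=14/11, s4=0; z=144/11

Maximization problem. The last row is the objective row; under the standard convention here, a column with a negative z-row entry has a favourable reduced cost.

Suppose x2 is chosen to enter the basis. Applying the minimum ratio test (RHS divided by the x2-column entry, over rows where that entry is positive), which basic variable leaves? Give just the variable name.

x4

Ratios: row 1 (x4): (15/11)/(10/11) = 3/2; row 2 (s2): entry -31/11 ≤ 0, skip; row 3 (x3): entry -2/11 ≤ 0, skip; row 4 (s4): 15/2 = 15/2.
Minimum ratio 3/2 is in the x4 row, so x4 leaves.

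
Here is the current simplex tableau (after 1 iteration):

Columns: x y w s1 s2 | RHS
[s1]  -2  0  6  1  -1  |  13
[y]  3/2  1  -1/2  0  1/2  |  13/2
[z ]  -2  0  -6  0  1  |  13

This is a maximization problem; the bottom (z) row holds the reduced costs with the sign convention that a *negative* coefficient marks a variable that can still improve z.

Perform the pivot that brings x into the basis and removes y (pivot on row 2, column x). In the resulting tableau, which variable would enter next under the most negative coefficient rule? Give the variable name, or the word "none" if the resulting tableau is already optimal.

Pivot element 3/2. New z-row = old z-row − (-2)·(row 2/(3/2)).
Updated z-row coefficients: x: 0, y: 4/3, w: -20/3, s1: 0, s2: 5/3.
The most negative is -20/3 in column w, so w would enter next.

w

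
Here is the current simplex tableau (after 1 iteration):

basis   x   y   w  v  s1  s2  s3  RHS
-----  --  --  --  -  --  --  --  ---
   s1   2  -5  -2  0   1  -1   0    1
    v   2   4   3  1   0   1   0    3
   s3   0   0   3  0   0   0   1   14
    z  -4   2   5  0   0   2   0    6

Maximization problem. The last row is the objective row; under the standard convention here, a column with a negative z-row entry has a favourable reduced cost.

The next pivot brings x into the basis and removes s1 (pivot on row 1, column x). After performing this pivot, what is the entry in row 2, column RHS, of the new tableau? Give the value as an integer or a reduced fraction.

Pivot element is row 1, column x: 2.
Normalize row 1: new (row 1, RHS) = 1/2 = 1/2.
row 2 ← row 2 − 2·(new row 1): 3 − 2·(1/2) = 2.

2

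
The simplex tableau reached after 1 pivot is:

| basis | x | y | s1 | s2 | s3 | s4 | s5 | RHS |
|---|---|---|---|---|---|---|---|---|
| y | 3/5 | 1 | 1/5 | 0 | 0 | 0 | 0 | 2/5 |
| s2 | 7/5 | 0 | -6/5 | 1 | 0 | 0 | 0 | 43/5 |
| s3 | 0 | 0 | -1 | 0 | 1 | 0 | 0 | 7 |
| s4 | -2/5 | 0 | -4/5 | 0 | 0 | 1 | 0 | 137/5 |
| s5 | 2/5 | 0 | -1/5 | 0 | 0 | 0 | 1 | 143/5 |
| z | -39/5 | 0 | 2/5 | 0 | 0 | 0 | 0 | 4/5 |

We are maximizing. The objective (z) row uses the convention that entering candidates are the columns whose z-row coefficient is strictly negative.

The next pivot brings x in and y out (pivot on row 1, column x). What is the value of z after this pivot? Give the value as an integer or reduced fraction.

Minimum ratio for x: (2/5)/(3/5) = 2/3.
z changes by −(z-row coeff of x)·ratio = −(-39/5)·(2/3) = 26/5.
New z = 4/5 + (26/5) = 6.

6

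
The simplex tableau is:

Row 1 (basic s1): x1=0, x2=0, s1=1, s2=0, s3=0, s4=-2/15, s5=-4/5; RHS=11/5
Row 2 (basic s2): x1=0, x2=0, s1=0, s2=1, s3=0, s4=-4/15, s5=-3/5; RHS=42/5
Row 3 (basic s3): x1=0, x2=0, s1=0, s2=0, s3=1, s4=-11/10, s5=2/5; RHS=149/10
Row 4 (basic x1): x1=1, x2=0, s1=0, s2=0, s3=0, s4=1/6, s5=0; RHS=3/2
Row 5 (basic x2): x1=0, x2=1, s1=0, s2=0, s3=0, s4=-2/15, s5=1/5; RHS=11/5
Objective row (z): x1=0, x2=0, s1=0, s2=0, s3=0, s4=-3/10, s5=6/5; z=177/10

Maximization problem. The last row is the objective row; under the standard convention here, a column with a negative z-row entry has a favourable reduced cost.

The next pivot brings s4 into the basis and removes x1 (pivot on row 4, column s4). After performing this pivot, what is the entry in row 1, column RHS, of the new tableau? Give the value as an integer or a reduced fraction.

Pivot element is row 4, column s4: 1/6.
Normalize row 4: new (row 4, RHS) = (3/2)/(1/6) = 9.
row 1 ← row 1 − (-2/15)·(new row 4): 11/5 − (-2/15)·9 = 17/5.

17/5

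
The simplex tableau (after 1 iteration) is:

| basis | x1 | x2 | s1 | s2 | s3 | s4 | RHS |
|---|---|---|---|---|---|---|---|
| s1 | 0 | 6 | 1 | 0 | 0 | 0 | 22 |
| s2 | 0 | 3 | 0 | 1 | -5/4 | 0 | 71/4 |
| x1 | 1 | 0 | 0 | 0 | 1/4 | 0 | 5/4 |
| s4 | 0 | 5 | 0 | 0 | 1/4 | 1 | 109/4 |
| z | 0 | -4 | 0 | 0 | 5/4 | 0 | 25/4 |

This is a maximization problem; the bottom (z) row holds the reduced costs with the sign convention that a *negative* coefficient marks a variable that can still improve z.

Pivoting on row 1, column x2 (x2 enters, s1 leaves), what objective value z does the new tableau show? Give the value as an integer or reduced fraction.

Minimum ratio for x2: 22/6 = 11/3.
z changes by −(z-row coeff of x2)·ratio = −(-4)·(11/3) = 44/3.
New z = 25/4 + (44/3) = 251/12.

251/12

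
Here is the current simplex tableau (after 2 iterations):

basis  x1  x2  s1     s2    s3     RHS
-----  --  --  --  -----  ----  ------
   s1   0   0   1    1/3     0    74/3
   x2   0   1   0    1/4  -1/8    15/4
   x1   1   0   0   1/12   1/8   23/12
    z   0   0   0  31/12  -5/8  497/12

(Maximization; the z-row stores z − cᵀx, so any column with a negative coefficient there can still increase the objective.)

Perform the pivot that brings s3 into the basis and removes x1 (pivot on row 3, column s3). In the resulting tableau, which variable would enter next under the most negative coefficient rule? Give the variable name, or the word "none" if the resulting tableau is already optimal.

none

Pivot element 1/8. New z-row = old z-row − (-5/8)·(row 3/(1/8)).
Updated z-row coefficients: x1: 5, x2: 0, s1: 0, s2: 3, s3: 0.
No coefficient is strictly negative; the tableau after this pivot is optimal.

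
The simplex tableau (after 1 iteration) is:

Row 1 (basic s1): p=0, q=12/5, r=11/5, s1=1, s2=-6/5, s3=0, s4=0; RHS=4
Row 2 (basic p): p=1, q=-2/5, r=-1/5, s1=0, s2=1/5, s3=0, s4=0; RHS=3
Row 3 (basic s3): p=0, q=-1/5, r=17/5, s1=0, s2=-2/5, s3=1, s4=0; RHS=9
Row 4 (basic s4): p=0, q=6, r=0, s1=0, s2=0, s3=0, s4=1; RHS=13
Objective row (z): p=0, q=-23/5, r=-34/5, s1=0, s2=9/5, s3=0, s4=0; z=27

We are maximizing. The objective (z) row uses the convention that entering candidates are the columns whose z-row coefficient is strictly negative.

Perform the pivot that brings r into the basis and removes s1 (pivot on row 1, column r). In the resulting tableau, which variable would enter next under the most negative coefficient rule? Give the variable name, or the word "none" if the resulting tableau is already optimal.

s2

Pivot element 11/5. New z-row = old z-row − (-34/5)·(row 1/(11/5)).
Updated z-row coefficients: p: 0, q: 31/11, r: 0, s1: 34/11, s2: -21/11, s3: 0, s4: 0.
The most negative is -21/11 in column s2, so s2 would enter next.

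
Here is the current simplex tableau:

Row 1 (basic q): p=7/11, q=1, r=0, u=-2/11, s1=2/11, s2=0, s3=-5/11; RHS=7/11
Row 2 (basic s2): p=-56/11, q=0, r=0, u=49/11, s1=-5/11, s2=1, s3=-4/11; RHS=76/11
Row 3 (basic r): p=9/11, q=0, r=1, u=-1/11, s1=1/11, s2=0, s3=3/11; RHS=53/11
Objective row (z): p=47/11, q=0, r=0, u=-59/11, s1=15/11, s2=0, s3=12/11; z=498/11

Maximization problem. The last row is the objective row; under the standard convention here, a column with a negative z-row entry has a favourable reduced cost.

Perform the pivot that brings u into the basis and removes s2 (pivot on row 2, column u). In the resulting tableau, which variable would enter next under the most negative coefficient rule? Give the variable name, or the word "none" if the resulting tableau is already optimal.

p

Pivot element 49/11. New z-row = old z-row − (-59/11)·(row 2/(49/11)).
Updated z-row coefficients: p: -13/7, q: 0, r: 0, u: 0, s1: 40/49, s2: 59/49, s3: 32/49.
The most negative is -13/7 in column p, so p would enter next.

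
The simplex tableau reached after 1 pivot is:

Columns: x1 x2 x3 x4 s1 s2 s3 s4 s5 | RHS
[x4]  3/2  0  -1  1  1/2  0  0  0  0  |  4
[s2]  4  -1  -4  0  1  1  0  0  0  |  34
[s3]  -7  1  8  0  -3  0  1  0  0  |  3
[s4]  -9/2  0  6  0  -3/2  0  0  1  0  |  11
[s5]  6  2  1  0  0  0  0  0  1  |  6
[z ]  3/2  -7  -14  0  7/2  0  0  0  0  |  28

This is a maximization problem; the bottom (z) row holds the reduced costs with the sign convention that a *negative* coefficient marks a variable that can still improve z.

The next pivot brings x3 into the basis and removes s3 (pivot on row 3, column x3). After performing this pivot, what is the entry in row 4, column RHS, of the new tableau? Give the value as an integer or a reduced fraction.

35/4

Pivot element is row 3, column x3: 8.
Normalize row 3: new (row 3, RHS) = 3/8 = 3/8.
row 4 ← row 4 − 6·(new row 3): 11 − 6·(3/8) = 35/4.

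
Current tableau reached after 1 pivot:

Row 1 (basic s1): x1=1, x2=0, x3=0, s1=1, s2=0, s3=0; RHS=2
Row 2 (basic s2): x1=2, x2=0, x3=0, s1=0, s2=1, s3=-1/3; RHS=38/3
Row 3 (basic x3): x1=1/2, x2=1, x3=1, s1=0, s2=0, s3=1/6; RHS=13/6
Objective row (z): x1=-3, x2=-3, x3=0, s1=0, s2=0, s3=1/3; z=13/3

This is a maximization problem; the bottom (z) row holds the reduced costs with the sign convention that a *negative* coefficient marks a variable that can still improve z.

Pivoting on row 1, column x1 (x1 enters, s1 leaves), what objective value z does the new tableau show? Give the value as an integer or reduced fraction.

31/3

Minimum ratio for x1: 2/1 = 2.
z changes by −(z-row coeff of x1)·ratio = −(-3)·2 = 6.
New z = 13/3 + 6 = 31/3.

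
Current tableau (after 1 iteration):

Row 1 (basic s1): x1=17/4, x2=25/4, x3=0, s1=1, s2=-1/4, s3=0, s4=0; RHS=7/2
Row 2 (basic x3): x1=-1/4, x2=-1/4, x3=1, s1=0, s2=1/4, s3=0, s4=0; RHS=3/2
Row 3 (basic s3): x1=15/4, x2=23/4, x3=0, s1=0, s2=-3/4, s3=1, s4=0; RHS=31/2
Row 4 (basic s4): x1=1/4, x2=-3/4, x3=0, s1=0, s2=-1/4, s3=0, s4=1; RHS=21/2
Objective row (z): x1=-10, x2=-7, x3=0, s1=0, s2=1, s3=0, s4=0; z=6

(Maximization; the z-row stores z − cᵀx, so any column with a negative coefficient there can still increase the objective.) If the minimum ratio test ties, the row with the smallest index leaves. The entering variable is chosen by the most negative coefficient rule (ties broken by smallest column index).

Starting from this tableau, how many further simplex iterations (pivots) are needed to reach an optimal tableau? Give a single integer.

pivot: x1 in, s1 out → z = 242/17
No improving column remains; optimal.

1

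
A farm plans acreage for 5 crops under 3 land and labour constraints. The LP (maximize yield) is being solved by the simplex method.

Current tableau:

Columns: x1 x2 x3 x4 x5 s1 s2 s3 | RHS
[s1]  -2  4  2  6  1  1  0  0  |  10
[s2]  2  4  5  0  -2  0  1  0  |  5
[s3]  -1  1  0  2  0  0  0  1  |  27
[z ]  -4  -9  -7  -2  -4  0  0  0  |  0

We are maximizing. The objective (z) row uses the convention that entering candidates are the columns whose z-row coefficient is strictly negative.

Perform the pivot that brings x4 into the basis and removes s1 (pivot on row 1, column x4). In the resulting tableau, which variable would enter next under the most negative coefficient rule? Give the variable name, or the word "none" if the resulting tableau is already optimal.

x2

Pivot element 6. New z-row = old z-row − (-2)·(row 1/6).
Updated z-row coefficients: x1: -14/3, x2: -23/3, x3: -19/3, x4: 0, x5: -11/3, s1: 1/3, s2: 0, s3: 0.
The most negative is -23/3 in column x2, so x2 would enter next.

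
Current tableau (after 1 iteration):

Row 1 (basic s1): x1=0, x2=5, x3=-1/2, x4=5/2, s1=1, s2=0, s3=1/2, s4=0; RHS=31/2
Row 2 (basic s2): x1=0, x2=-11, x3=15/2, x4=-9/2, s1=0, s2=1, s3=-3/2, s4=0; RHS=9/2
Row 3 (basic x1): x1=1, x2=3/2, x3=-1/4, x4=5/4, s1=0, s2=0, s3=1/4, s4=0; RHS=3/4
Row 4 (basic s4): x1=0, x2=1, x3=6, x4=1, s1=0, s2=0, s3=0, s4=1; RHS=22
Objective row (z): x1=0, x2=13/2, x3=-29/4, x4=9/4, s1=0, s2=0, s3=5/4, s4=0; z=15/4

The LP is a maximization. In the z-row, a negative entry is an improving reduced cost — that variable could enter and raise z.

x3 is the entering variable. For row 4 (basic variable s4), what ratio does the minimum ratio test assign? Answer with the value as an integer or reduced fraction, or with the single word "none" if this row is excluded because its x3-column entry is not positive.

Ratio = RHS / (x3 entry) = 22 / 6 = 11/3.

11/3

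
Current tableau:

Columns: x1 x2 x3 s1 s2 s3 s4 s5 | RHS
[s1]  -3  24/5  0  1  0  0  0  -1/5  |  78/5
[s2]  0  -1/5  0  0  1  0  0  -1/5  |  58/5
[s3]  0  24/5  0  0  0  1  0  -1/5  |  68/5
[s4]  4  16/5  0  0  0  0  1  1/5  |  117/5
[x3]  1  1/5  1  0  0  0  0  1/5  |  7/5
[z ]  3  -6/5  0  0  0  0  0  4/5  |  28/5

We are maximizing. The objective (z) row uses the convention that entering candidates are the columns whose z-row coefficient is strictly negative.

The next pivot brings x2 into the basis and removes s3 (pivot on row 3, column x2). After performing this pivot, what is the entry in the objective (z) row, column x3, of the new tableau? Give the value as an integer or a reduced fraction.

0

Pivot element is row 3, column x2: 24/5.
Normalize row 3: new (row 3, x3) = 0/(24/5) = 0.
z-row ← z-row − (-6/5)·(new row 3): 0 − (-6/5)·0 = 0.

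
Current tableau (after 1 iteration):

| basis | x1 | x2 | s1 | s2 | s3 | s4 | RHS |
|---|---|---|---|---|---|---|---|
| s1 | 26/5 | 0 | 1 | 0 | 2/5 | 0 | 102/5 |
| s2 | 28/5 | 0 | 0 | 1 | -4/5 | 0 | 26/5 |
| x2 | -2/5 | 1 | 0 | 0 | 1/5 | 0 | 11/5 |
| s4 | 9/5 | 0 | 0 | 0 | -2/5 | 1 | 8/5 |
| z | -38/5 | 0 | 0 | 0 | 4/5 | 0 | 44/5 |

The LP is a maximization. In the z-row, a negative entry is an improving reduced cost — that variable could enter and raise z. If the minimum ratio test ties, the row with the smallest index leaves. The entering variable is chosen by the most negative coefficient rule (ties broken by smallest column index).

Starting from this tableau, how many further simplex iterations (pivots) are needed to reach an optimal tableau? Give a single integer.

3

pivot: x1 in, s4 out → z = 140/9
pivot: s3 in, s2 out → z = 16
pivot: s4 in, s1 out → z = 79/4
No improving column remains; optimal.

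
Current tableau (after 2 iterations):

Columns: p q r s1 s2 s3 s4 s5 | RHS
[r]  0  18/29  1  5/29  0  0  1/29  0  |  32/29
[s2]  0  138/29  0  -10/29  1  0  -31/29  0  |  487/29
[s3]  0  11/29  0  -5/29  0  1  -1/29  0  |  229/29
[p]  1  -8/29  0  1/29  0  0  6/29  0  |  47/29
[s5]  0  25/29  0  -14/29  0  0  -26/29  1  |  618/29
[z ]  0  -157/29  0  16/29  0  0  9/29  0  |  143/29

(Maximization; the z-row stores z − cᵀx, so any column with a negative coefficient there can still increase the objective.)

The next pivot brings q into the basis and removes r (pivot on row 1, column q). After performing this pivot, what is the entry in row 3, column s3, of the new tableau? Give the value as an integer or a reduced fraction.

Pivot element is row 1, column q: 18/29.
Normalize row 1: new (row 1, s3) = 0/(18/29) = 0.
row 3 ← row 3 − (11/29)·(new row 1): 1 − (11/29)·0 = 1.

1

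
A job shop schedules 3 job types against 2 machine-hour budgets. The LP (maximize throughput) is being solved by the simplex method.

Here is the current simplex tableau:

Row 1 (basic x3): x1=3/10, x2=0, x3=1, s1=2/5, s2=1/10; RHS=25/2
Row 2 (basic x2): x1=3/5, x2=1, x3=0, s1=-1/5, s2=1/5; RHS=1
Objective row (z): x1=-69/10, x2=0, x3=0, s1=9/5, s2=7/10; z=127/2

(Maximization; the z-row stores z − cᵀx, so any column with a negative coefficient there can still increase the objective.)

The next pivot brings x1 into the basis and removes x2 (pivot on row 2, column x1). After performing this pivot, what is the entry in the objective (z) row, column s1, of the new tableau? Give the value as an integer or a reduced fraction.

Pivot element is row 2, column x1: 3/5.
Normalize row 2: new (row 2, s1) = (-1/5)/(3/5) = -1/3.
z-row ← z-row − (-69/10)·(new row 2): 9/5 − (-69/10)·(-1/3) = -1/2.

-1/2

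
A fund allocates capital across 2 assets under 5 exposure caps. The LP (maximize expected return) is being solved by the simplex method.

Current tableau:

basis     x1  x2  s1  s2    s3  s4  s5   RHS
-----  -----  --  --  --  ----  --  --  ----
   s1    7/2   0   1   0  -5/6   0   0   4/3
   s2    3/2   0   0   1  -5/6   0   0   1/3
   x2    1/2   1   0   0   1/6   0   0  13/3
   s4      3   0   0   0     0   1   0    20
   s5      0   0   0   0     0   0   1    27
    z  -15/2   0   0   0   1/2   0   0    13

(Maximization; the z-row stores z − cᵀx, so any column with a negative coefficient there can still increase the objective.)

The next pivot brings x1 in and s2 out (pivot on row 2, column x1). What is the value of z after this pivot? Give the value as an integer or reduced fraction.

Minimum ratio for x1: (1/3)/(3/2) = 2/9.
z changes by −(z-row coeff of x1)·ratio = −(-15/2)·(2/9) = 5/3.
New z = 13 + (5/3) = 44/3.

44/3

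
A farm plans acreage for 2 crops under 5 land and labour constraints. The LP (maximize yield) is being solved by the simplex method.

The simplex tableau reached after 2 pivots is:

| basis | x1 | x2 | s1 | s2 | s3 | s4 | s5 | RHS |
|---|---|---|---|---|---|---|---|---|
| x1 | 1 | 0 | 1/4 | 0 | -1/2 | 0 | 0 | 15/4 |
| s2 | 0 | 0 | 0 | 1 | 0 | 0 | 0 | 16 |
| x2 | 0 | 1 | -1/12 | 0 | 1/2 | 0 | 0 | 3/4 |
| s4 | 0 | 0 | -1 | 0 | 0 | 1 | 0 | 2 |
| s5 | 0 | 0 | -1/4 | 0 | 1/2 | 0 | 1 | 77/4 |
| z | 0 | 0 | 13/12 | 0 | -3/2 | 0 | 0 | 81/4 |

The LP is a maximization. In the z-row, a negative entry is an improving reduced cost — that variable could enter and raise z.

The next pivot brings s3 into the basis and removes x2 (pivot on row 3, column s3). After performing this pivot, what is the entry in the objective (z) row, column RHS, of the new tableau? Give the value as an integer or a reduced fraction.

45/2

Pivot element is row 3, column s3: 1/2.
Normalize row 3: new (row 3, RHS) = (3/4)/(1/2) = 3/2.
z-row ← z-row − (-3/2)·(new row 3): 81/4 − (-3/2)·(3/2) = 45/2.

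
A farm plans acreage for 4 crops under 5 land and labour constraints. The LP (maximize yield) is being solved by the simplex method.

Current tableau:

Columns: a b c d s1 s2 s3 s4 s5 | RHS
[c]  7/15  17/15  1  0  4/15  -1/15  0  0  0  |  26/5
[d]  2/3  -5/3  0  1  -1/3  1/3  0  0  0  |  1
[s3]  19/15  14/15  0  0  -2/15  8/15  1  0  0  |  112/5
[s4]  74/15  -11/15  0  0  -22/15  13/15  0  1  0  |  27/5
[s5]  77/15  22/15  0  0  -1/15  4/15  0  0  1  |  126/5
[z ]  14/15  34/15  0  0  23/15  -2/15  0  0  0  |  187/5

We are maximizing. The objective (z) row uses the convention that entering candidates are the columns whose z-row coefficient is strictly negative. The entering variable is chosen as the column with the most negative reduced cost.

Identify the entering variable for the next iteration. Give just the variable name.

s2

Objective-row coefficients: a: 14/15, b: 34/15, c: 0, d: 0, s1: 23/15, s2: -2/15, s3: 0, s4: 0, s5: 0.
The most negative is -2/15 in column s2, so s2 enters.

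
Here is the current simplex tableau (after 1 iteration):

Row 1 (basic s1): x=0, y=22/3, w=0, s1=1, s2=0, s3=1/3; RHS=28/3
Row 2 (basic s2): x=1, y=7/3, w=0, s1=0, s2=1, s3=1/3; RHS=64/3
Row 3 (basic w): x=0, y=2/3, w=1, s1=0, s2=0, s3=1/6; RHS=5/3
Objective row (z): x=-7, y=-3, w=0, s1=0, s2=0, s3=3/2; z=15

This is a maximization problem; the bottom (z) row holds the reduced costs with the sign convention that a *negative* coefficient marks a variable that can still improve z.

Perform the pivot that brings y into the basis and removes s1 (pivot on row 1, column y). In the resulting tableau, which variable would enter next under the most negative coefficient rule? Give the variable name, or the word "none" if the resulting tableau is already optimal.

Pivot element 22/3. New z-row = old z-row − (-3)·(row 1/(22/3)).
Updated z-row coefficients: x: -7, y: 0, w: 0, s1: 9/22, s2: 0, s3: 18/11.
The most negative is -7 in column x, so x would enter next.

x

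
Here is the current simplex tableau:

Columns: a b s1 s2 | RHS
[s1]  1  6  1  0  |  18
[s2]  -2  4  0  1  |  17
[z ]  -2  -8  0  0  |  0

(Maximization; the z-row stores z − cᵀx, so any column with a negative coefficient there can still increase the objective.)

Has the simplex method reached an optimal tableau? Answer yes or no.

Column a has objective-row coefficient -2, which is negative; an improving pivot exists, so not yet optimal.

no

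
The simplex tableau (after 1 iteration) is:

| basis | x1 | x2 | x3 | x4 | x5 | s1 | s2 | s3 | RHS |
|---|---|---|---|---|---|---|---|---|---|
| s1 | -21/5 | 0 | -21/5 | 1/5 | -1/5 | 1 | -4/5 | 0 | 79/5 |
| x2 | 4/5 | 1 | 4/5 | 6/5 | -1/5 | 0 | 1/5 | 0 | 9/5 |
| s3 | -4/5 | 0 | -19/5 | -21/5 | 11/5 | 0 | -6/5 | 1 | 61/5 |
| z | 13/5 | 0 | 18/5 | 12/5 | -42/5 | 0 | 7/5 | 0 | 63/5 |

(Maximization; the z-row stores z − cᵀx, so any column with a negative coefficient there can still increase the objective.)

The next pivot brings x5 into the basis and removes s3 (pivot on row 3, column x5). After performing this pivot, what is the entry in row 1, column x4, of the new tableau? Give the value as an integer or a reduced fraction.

Pivot element is row 3, column x5: 11/5.
Normalize row 3: new (row 3, x4) = (-21/5)/(11/5) = -21/11.
row 1 ← row 1 − (-1/5)·(new row 3): 1/5 − (-1/5)·(-21/11) = -2/11.

-2/11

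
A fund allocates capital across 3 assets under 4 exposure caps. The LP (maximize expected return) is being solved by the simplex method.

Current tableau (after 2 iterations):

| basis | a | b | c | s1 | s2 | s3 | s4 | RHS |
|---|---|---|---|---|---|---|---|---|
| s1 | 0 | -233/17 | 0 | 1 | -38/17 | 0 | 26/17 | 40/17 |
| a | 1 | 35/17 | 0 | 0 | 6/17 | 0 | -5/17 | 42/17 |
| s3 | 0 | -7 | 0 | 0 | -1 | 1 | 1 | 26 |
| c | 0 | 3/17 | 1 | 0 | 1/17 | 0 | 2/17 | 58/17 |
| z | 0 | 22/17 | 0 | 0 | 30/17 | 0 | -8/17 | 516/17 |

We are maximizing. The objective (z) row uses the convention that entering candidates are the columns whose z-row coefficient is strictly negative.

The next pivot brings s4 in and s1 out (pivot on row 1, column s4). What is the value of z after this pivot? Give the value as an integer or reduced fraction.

404/13

Minimum ratio for s4: (40/17)/(26/17) = 20/13.
z changes by −(z-row coeff of s4)·ratio = −(-8/17)·(20/13) = 160/221.
New z = 516/17 + (160/221) = 404/13.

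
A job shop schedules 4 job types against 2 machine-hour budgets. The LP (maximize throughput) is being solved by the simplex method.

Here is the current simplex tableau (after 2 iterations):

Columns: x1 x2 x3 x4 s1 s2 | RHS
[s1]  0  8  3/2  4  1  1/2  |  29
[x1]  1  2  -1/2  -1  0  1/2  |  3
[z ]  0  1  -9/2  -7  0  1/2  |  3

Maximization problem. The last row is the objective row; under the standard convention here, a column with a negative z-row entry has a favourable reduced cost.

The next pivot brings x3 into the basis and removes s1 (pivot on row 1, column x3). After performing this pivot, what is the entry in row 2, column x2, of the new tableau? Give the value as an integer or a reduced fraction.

Pivot element is row 1, column x3: 3/2.
Normalize row 1: new (row 1, x2) = 8/(3/2) = 16/3.
row 2 ← row 2 − (-1/2)·(new row 1): 2 − (-1/2)·(16/3) = 14/3.

14/3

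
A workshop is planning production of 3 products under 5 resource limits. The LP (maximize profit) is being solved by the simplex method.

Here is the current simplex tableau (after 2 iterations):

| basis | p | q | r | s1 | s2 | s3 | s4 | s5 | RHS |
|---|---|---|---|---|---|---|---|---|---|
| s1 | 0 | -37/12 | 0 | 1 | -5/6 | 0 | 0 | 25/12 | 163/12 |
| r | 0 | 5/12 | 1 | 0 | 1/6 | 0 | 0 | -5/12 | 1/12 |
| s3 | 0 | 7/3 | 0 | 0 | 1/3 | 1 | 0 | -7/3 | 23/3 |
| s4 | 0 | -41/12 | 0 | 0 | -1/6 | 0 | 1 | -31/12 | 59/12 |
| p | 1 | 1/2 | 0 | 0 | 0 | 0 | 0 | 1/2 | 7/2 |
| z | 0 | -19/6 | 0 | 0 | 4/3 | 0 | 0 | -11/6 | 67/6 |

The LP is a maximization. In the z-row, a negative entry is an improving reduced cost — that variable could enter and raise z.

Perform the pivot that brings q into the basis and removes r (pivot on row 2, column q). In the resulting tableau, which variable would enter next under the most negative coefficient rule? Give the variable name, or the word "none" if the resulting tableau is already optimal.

s5

Pivot element 5/12. New z-row = old z-row − (-19/6)·(row 2/(5/12)).
Updated z-row coefficients: p: 0, q: 0, r: 38/5, s1: 0, s2: 13/5, s3: 0, s4: 0, s5: -5.
The most negative is -5 in column s5, so s5 would enter next.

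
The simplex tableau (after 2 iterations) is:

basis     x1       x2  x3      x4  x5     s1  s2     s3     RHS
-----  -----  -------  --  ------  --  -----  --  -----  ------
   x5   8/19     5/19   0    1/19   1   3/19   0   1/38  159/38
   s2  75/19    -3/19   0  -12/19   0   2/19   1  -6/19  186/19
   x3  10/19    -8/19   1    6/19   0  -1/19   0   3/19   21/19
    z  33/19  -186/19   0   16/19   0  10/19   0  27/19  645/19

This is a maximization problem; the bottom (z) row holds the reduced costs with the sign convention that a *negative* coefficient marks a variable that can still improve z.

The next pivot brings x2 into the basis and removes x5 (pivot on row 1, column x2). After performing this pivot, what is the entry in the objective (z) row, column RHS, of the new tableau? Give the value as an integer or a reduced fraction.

Pivot element is row 1, column x2: 5/19.
Normalize row 1: new (row 1, RHS) = (159/38)/(5/19) = 159/10.
z-row ← z-row − (-186/19)·(new row 1): 645/19 − (-186/19)·(159/10) = 948/5.

948/5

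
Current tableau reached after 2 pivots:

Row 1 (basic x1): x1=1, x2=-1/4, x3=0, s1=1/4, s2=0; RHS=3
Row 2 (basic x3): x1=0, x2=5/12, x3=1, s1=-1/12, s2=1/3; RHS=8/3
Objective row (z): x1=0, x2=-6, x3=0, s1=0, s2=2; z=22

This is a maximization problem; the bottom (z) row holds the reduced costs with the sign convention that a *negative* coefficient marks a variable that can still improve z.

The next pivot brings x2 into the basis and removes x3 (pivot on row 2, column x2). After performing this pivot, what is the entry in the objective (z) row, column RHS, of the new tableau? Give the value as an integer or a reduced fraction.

Pivot element is row 2, column x2: 5/12.
Normalize row 2: new (row 2, RHS) = (8/3)/(5/12) = 32/5.
z-row ← z-row − (-6)·(new row 2): 22 − (-6)·(32/5) = 302/5.

302/5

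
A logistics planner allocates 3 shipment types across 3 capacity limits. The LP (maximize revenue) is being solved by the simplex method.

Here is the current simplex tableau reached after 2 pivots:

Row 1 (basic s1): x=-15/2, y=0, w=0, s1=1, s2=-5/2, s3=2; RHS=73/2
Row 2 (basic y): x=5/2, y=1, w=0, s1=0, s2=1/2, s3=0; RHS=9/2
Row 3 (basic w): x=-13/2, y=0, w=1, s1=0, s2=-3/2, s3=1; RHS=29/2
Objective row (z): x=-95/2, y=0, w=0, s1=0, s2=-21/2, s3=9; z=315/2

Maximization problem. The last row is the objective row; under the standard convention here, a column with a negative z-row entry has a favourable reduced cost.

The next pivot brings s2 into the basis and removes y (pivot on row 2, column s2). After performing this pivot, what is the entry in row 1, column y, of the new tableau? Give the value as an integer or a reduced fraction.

Pivot element is row 2, column s2: 1/2.
Normalize row 2: new (row 2, y) = 1/(1/2) = 2.
row 1 ← row 1 − (-5/2)·(new row 2): 0 − (-5/2)·2 = 5.

5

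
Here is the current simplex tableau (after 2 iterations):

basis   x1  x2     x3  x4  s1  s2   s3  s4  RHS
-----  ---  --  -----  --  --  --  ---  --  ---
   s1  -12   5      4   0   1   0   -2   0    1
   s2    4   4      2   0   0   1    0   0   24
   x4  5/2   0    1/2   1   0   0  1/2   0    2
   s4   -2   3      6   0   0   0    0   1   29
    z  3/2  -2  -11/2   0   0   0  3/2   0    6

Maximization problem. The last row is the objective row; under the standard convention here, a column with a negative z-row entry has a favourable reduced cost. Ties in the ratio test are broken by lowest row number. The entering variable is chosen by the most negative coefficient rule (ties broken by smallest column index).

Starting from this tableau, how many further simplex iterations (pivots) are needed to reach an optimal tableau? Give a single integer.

2

pivot: x3 in, s1 out → z = 59/8
pivot: x1 in, x4 out → z = 461/32
No improving column remains; optimal.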